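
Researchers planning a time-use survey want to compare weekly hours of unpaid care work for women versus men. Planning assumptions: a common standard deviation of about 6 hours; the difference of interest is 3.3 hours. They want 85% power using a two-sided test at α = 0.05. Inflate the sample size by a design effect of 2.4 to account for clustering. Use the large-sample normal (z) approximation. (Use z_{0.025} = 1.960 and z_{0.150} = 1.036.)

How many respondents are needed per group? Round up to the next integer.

n = 143 per group

n = (z_{α/2} + z_β)² · (σ₁² + σ₂²) / δ²
  = (1.960 + 1.036)² · (2·6² = 72) / 3.3²
  = 8.9760 · 72 / 10.89
  = 59.35
Design effect: 2.4 × 59.35 = 142.43.
Round up → n = 143 per group.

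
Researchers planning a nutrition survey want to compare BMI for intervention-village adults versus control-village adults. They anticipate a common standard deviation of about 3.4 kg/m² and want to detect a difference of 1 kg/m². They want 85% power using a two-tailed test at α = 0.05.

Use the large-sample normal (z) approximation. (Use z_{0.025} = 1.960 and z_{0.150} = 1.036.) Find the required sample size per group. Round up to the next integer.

n = (z_{α/2} + z_β)² · (σ₁² + σ₂²) / δ²
  = (1.960 + 1.036)² · (2·3.4² = 23.12) / 1²
  = 8.9760 · 23.12 / 1
  = 207.53
Round up → n = 208 per group.

n = 208 per group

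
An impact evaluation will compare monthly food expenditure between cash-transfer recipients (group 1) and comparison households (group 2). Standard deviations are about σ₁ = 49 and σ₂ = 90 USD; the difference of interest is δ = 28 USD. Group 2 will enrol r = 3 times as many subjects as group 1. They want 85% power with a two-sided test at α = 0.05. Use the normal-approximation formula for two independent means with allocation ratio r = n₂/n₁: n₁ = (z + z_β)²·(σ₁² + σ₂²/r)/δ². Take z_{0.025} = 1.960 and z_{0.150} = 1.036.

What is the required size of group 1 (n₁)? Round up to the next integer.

n₁ = 59

n₁ = (z_{α/2} + z_β)² · (σ₁² + σ₂²/r) / δ²
   = (1.960 + 1.036)² · (49² + 90²/3) / 28²
   = 8.9760 · (2401 + 2700) / 784
   = 8.9760 · 5101 / 784
   = 58.40
Round up → n₁ = 59; n₂ = r·n₁ = 3 × 59 = 177.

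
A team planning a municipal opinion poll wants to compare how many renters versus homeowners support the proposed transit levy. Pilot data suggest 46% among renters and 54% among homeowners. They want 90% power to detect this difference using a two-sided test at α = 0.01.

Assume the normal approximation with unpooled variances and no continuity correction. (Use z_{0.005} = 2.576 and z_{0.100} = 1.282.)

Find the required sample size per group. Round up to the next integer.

n = 1156 per group

n = (z_{α/2} + z_β)² · [p₁(1−p₁) + p₂(1−p₂)] / (p₁ − p₂)²
  = (2.576 + 1.282)² · (0.46·0.54 + 0.54·0.46) / (-0.08)²
  = (3.858)² · (0.2484 + 0.2484) / 0.0064
  = 14.8842 · 0.4968 / 0.0064
  = 1155.38
Round up → n = 1156 per group.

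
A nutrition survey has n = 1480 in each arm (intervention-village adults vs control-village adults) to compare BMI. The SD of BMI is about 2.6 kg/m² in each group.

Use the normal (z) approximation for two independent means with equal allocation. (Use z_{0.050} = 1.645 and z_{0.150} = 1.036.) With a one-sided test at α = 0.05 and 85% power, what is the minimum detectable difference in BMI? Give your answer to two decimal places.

δ = (z_α + z_β) · √((σ₁²+σ₂²)/n)
  = (1.645 + 1.036) · √(13.52/1480)
  = 2.681 · √0.00914
  = 2.681 · 0.0956
  = 0.2562

Minimum detectable difference ≈ 0.26 kg/m²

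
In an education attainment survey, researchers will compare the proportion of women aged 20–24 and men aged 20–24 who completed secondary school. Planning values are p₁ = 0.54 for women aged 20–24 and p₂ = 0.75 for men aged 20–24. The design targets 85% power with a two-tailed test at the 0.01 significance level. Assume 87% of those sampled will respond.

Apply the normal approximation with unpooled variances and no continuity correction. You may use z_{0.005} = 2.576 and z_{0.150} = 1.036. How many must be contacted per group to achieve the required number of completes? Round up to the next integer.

n = (z_{α/2} + z_β)² · [p₁(1−p₁) + p₂(1−p₂)] / (p₁ − p₂)²
  = (2.576 + 1.036)² · (0.54·0.46 + 0.75·0.25) / (-0.21)²
  = (3.612)² · (0.2484 + 0.1875) / 0.0441
  = 13.0465 · 0.4359 / 0.0441
  = 128.96
Adjust for 87% response: 128.96 / 0.87 = 148.23.
Round up → n = 149 per group.

n = 149 per group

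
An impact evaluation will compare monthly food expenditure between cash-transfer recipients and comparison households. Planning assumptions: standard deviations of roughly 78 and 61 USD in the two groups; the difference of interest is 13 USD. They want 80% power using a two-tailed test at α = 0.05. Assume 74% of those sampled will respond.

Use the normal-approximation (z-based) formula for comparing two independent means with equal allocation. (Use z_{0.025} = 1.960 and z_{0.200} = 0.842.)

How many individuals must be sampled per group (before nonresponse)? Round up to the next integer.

n = 616 per group

n = (z_{α/2} + z_β)² · (σ₁² + σ₂²) / δ²
  = (1.960 + 0.842)² · (78² + 61² = 9805) / 13²
  = 7.8512 · 9805 / 169
  = 455.51
Adjust for 74% response: 455.51 / 0.74 = 615.55.
Round up → n = 616 per group.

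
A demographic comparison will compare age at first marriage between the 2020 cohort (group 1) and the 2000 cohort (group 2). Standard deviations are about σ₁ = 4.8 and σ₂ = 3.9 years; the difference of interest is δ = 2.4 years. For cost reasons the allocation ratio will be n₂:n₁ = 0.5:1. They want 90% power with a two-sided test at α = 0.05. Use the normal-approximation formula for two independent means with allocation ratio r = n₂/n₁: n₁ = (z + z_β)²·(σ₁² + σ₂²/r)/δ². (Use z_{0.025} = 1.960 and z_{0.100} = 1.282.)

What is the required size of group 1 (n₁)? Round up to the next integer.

n₁ = (z_{α/2} + z_β)² · (σ₁² + σ₂²/r) / δ²
   = (1.960 + 1.282)² · (4.8² + 3.9²/0.5) / 2.4²
   = 10.5106 · (23.04 + 30.42) / 5.76
   = 10.5106 · 53.46 / 5.76
   = 97.55
Round up → n₁ = 98; n₂ = r·n₁ = 0.5 × 98 = 49.

n₁ = 98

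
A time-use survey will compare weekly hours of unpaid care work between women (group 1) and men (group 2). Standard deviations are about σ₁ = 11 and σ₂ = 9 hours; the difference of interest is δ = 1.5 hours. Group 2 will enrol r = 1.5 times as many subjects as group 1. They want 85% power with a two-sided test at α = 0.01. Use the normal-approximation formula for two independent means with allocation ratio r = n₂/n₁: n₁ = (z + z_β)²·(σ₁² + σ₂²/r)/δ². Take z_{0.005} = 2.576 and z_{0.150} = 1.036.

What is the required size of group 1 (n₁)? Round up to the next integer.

n₁ = 1015

n₁ = (z_{α/2} + z_β)² · (σ₁² + σ₂²/r) / δ²
   = (2.576 + 1.036)² · (11² + 9²/1.5) / 1.5²
   = 13.0465 · (121 + 54) / 2.25
   = 13.0465 · 175 / 2.25
   = 1014.73
Round up → n₁ = 1015; n₂ = r·n₁ = 1.5 × 1015 = 1523.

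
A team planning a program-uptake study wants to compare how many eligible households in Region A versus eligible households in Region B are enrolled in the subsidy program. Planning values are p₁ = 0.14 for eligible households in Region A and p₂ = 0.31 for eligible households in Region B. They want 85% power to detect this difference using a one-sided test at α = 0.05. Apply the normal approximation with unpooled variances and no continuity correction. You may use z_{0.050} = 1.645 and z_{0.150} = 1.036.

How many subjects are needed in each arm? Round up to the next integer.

n = (z_α + z_β)² · [p₁(1−p₁) + p₂(1−p₂)] / (p₁ − p₂)²
  = (1.645 + 1.036)² · (0.14·0.86 + 0.31·0.69) / (-0.17)²
  = (2.681)² · (0.1204 + 0.2139) / 0.0289
  = 7.1878 · 0.3343 / 0.0289
  = 83.14
Round up → n = 84 per group.

n = 84 per group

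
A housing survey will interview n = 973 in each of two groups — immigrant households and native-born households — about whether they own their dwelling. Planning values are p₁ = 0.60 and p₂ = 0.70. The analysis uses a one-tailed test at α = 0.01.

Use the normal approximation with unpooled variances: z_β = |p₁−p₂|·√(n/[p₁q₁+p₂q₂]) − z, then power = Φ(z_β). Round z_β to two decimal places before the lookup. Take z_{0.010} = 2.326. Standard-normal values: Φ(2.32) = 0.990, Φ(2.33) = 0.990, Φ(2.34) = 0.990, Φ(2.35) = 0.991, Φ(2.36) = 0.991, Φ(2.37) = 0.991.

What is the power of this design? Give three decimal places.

Power ≈ 0.990

z_β = |p₁−p₂|·√(n/[p₁q₁+p₂q₂]) − z_α
    = 0.10 · √(973/0.4500) − 2.326
    = 0.10 · 46.4997 − 2.326
    = 4.6500 − 2.326 = 2.3240 → 2.32
Power = Φ(2.32) = 0.990.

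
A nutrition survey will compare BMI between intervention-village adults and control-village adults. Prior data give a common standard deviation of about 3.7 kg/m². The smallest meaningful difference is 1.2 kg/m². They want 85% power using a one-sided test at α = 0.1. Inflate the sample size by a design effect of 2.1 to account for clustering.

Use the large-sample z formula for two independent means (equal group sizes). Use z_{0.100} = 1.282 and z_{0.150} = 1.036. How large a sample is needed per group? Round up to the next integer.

n = 215 per group

n = (z_α + z_β)² · (σ₁² + σ₂²) / δ²
  = (1.282 + 1.036)² · (2·3.7² = 27.38) / 1.2²
  = 5.3731 · 27.38 / 1.44
  = 102.16
Design effect: 2.1 × 102.16 = 214.54.
Round up → n = 215 per group.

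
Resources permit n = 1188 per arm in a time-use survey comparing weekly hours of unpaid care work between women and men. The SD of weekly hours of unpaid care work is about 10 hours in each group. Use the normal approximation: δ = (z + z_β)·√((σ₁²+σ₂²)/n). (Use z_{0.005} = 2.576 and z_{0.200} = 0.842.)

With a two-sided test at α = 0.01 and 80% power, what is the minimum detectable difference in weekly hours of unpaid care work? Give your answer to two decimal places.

Minimum detectable difference ≈ 1.40 hours

δ = (z_{α/2} + z_β) · √((σ₁²+σ₂²)/n)
  = (2.576 + 0.842) · √(200/1188)
  = 3.418 · √0.16835
  = 3.418 · 0.4103
  = 1.4024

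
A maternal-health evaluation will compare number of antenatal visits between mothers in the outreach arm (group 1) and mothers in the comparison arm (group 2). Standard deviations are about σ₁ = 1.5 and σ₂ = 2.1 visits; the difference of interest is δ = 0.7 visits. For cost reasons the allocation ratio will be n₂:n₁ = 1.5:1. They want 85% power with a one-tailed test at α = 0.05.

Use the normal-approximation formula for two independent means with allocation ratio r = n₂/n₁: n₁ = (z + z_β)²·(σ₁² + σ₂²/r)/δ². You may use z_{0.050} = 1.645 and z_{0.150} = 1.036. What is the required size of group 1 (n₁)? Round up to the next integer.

n₁ = (z_α + z_β)² · (σ₁² + σ₂²/r) / δ²
   = (1.645 + 1.036)² · (1.5² + 2.1²/1.5) / 0.7²
   = 7.1878 · (2.25 + 2.94) / 0.49
   = 7.1878 · 5.19 / 0.49
   = 76.13
Round up → n₁ = 77; n₂ = r·n₁ = 1.5 × 77 = 116.

n₁ = 77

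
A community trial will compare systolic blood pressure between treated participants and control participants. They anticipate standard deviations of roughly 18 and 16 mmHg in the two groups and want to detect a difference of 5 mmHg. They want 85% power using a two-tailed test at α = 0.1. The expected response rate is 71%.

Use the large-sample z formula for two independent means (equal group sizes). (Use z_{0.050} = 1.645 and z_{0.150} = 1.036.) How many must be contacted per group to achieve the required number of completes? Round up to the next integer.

n = 235 per group

n = (z_{α/2} + z_β)² · (σ₁² + σ₂²) / δ²
  = (1.645 + 1.036)² · (18² + 16² = 580) / 5²
  = 7.1878 · 580 / 25
  = 166.76
Adjust for 71% response: 166.76 / 0.71 = 234.87.
Round up → n = 235 per group.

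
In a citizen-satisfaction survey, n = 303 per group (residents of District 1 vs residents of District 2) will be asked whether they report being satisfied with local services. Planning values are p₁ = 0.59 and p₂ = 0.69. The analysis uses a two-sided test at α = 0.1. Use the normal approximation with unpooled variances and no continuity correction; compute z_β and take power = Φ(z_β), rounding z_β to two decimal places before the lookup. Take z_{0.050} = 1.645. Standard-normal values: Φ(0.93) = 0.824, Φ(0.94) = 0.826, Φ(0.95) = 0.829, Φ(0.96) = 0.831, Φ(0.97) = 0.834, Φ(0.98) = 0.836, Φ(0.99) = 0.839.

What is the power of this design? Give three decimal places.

Power ≈ 0.824

z_β = |p₁−p₂|·√(n/[p₁q₁+p₂q₂]) − z_{α/2}
    = 0.10 · √(303/0.4558) − 1.645
    = 0.10 · 25.7830 − 1.645
    = 2.5783 − 1.645 = 0.9333 → 0.93
Power = Φ(0.93) = 0.824.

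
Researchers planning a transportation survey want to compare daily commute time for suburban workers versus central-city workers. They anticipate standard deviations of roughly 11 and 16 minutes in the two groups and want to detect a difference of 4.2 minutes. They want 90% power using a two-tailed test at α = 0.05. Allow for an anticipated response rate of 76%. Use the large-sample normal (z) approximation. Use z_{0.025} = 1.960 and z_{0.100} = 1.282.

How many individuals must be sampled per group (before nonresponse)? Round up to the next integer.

n = (z_{α/2} + z_β)² · (σ₁² + σ₂²) / δ²
  = (1.960 + 1.282)² · (11² + 16² = 377) / 4.2²
  = 10.5106 · 377 / 17.64
  = 224.63
Adjust for 76% response: 224.63 / 0.76 = 295.57.
Round up → n = 296 per group.

n = 296 per group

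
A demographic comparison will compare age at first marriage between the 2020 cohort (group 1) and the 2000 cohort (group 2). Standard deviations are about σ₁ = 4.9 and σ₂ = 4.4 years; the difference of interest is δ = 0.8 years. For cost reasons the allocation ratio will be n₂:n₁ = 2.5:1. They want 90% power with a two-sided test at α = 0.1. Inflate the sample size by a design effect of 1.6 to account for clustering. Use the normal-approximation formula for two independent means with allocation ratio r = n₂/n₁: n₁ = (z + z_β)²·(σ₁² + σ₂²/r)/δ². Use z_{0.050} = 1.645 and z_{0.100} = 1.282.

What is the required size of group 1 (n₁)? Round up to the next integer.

n₁ = (z_{α/2} + z_β)² · (σ₁² + σ₂²/r) / δ²
   = (1.645 + 1.282)² · (4.9² + 4.4²/2.5) / 0.8²
   = 8.5673 · (24.01 + 7.744) / 0.64
   = 8.5673 · 31.754 / 0.64
   = 425.07
Design effect: 1.6 × 425.07 = 680.12.
Round up → n₁ = 681; n₂ = r·n₁ = 2.5 × 681 = 1703.

n₁ = 681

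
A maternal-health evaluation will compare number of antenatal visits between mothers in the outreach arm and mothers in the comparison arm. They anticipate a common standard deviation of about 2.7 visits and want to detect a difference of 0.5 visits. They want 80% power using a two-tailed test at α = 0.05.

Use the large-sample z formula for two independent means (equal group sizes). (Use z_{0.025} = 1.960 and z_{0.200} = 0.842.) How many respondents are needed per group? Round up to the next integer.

n = 458 per group

n = (z_{α/2} + z_β)² · (σ₁² + σ₂²) / δ²
  = (1.960 + 0.842)² · (2·2.7² = 14.58) / 0.5²
  = 7.8512 · 14.58 / 0.25
  = 457.88
Round up → n = 458 per group.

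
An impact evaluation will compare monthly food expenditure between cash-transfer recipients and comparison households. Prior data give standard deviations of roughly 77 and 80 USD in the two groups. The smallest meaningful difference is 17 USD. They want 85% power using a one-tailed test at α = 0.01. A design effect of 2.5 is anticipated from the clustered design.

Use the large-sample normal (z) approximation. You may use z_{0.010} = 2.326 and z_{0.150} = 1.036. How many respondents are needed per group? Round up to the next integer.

n = (z_α + z_β)² · (σ₁² + σ₂²) / δ²
  = (2.326 + 1.036)² · (77² + 80² = 12329) / 17²
  = 11.3030 · 12329 / 289
  = 482.20
Design effect: 2.5 × 482.20 = 1205.50.
Round up → n = 1206 per group.

n = 1206 per group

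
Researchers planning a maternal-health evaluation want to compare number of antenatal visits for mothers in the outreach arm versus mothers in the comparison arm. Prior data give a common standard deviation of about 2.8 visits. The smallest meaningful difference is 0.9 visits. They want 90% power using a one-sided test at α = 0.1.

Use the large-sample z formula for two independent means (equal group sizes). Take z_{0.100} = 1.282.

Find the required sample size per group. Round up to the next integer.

n = (z_α + z_β)² · (σ₁² + σ₂²) / δ²
  = (1.282 + 1.282)² · (2·2.8² = 15.68) / 0.9²
  = 6.5741 · 15.68 / 0.81
  = 127.26
Round up → n = 128 per group.

n = 128 per group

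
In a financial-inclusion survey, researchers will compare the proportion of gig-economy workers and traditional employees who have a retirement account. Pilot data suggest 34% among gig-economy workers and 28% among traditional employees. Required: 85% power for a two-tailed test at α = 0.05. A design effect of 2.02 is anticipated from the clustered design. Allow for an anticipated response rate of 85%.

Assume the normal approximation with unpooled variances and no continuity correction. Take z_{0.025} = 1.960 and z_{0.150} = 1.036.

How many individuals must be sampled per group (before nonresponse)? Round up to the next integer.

n = (z_{α/2} + z_β)² · [p₁(1−p₁) + p₂(1−p₂)] / (p₁ − p₂)²
  = (1.960 + 1.036)² · (0.34·0.66 + 0.28·0.72) / (0.06)²
  = (2.996)² · (0.2244 + 0.2016) / 0.0036
  = 8.9760 · 0.4260 / 0.0036
  = 1062.16
Design effect: 2.02 × 1062.16 = 2145.57.
Adjust for 85% response: 2145.57 / 0.85 = 2524.20.
Round up → n = 2525 per group.

n = 2525 per group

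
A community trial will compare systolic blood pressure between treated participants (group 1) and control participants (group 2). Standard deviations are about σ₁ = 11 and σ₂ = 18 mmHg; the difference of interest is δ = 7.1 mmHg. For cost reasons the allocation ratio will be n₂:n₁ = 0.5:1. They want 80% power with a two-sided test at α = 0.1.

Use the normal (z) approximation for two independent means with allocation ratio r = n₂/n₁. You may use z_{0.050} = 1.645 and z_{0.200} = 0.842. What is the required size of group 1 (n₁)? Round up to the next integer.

n₁ = (z_{α/2} + z_β)² · (σ₁² + σ₂²/r) / δ²
   = (1.645 + 0.842)² · (11² + 18²/0.5) / 7.1²
   = 6.1852 · (121 + 648) / 50.41
   = 6.1852 · 769 / 50.41
   = 94.35
Round up → n₁ = 95; n₂ = r·n₁ = 0.5 × 95 = 48.

n₁ = 95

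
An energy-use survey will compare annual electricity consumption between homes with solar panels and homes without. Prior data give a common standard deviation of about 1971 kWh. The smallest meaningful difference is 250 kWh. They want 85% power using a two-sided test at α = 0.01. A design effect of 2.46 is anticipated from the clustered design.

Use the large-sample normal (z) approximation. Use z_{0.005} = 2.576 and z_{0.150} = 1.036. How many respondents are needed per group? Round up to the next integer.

n = (z_{α/2} + z_β)² · (σ₁² + σ₂²) / δ²
  = (2.576 + 1.036)² · (2·1971² = 7769682) / 250²
  = 13.0465 · 7769682 / 62500
  = 1621.88
Design effect: 2.46 × 1621.88 = 3989.82.
Round up → n = 3990 per group.

n = 3990 per group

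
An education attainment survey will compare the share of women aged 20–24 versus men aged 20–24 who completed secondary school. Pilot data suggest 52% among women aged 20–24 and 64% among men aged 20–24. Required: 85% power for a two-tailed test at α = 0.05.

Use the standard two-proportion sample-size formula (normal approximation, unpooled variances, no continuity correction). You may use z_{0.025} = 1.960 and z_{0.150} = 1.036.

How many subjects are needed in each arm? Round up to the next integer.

n = 300 per group

n = (z_{α/2} + z_β)² · [p₁(1−p₁) + p₂(1−p₂)] / (p₁ − p₂)²
  = (1.960 + 1.036)² · (0.52·0.48 + 0.64·0.36) / (-0.12)²
  = (2.996)² · (0.2496 + 0.2304) / 0.0144
  = 8.9760 · 0.4800 / 0.0144
  = 299.20
Round up → n = 300 per group.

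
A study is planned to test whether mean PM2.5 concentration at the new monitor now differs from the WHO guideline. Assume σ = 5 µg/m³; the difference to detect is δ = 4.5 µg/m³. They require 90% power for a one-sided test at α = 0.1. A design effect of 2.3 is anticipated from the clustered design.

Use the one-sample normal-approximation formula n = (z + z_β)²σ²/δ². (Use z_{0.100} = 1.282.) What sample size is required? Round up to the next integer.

n = (z_α + z_β)² · σ² / δ²
  = (1.282 + 1.282)² · 5² / 4.5²
  = 6.5741 · 25 / 20.25
  = 8.12
Design effect: 2.3 × 8.12 = 18.67.
Round up → n = 19.

n = 19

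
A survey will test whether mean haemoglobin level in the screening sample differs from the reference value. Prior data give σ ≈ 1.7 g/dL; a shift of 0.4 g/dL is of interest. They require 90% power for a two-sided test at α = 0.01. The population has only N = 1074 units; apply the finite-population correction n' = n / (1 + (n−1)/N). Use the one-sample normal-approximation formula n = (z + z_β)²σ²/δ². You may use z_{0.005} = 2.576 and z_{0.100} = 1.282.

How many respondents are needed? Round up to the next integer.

n = 216

n = (z_{α/2} + z_β)² · σ² / δ²
  = (2.576 + 1.282)² · 1.7² / 0.4²
  = 14.8842 · 2.89 / 0.16
  = 268.85
Finite-population correction (N = 1074): 268.85 / (1 + (268.85 − 1)/1074) = 215.18.
Round up → n = 216.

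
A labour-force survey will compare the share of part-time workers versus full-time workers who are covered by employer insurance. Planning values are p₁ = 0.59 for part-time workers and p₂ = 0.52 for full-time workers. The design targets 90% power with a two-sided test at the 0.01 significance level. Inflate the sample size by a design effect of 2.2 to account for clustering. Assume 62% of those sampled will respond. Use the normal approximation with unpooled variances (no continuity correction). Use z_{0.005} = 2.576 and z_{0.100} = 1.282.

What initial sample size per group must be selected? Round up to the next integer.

n = (z_{α/2} + z_β)² · [p₁(1−p₁) + p₂(1−p₂)] / (p₁ − p₂)²
  = (2.576 + 1.282)² · (0.59·0.41 + 0.52·0.48) / (0.07)²
  = (3.858)² · (0.2419 + 0.2496) / 0.0049
  = 14.8842 · 0.4915 / 0.0049
  = 1492.97
Design effect: 2.2 × 1492.97 = 3284.54.
Adjust for 62% response: 3284.54 / 0.62 = 5297.65.
Round up → n = 5298 per group.

n = 5298 per group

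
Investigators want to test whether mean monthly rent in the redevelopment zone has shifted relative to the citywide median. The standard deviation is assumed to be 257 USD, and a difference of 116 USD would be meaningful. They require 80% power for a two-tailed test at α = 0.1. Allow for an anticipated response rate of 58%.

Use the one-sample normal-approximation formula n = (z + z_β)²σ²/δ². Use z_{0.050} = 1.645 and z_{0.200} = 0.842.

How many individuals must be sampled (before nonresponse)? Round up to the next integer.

n = 53

n = (z_{α/2} + z_β)² · σ² / δ²
  = (1.645 + 0.842)² · 257² / 116²
  = 6.1852 · 66049 / 13456
  = 30.36
Adjust for 58% response: 30.36 / 0.58 = 52.34.
Round up → n = 53.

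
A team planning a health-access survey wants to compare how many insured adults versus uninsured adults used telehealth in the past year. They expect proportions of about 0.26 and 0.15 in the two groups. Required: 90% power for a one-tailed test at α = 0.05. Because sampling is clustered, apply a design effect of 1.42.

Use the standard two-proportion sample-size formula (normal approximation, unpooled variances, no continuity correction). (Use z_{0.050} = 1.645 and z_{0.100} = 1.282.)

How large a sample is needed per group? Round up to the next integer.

n = 322 per group

n = (z_α + z_β)² · [p₁(1−p₁) + p₂(1−p₂)] / (p₁ − p₂)²
  = (1.645 + 1.282)² · (0.26·0.74 + 0.15·0.85) / (0.11)²
  = (2.927)² · (0.1924 + 0.1275) / 0.0121
  = 8.5673 · 0.3199 / 0.0121
  = 226.50
Design effect: 1.42 × 226.50 = 321.63.
Round up → n = 322 per group.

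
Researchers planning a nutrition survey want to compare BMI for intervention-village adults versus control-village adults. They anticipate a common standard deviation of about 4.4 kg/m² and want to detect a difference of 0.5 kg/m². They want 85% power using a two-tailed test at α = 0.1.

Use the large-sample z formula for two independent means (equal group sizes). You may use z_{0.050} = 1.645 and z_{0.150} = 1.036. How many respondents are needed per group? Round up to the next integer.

n = (z_{α/2} + z_β)² · (σ₁² + σ₂²) / δ²
  = (1.645 + 1.036)² · (2·4.4² = 38.72) / 0.5²
  = 7.1878 · 38.72 / 0.25
  = 1113.24
Round up → n = 1114 per group.

n = 1114 per group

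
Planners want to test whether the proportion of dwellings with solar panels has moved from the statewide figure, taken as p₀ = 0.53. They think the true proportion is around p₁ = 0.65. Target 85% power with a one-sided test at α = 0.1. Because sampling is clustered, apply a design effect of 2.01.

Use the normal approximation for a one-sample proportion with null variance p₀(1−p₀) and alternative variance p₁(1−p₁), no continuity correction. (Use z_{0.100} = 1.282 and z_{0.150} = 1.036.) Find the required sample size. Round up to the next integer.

n = [z_α·√(p₀q₀) + z_β·√(p₁q₁)]² / (p₁ − p₀)²
  = [1.282·√(0.53·0.47) + 1.036·√(0.65·0.35)]² / (0.12)²
  = [1.282·0.4991 + 1.036·0.4770]² / 0.0144
  = [1.1340]² / 0.0144
  = 89.30
Design effect: 2.01 × 89.30 = 179.49.
Round up → n = 180.

n = 180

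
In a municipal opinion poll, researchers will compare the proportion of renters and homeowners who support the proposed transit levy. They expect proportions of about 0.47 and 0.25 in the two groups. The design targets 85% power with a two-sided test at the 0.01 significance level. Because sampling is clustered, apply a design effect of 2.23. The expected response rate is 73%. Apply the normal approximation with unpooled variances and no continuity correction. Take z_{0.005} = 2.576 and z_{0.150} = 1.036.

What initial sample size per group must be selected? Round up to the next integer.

n = 360 per group

n = (z_{α/2} + z_β)² · [p₁(1−p₁) + p₂(1−p₂)] / (p₁ − p₂)²
  = (2.576 + 1.036)² · (0.47·0.53 + 0.25·0.75) / (0.22)²
  = (3.612)² · (0.2491 + 0.1875) / 0.0484
  = 13.0465 · 0.4366 / 0.0484
  = 117.69
Design effect: 2.23 × 117.69 = 262.45.
Adjust for 73% response: 262.45 / 0.73 = 359.51.
Round up → n = 360 per group.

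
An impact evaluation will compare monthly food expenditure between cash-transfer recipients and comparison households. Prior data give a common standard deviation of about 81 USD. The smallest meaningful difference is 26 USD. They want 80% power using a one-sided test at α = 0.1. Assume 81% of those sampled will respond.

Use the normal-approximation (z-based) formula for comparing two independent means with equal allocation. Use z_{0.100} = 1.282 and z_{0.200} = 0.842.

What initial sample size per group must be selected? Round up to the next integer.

n = 109 per group

n = (z_α + z_β)² · (σ₁² + σ₂²) / δ²
  = (1.282 + 0.842)² · (2·81² = 13122) / 26²
  = 4.5114 · 13122 / 676
  = 87.57
Adjust for 81% response: 87.57 / 0.81 = 108.11.
Round up → n = 109 per group.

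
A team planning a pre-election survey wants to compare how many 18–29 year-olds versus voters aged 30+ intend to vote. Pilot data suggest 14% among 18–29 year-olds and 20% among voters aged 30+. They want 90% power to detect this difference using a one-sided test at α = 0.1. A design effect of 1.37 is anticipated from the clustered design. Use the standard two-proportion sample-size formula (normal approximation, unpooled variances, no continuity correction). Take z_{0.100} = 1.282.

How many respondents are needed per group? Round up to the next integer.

n = (z_α + z_β)² · [p₁(1−p₁) + p₂(1−p₂)] / (p₁ − p₂)²
  = (1.282 + 1.282)² · (0.14·0.86 + 0.20·0.80) / (-0.06)²
  = (2.564)² · (0.1204 + 0.1600) / 0.0036
  = 6.5741 · 0.2804 / 0.0036
  = 512.05
Design effect: 1.37 × 512.05 = 701.51.
Round up → n = 702 per group.

n = 702 per group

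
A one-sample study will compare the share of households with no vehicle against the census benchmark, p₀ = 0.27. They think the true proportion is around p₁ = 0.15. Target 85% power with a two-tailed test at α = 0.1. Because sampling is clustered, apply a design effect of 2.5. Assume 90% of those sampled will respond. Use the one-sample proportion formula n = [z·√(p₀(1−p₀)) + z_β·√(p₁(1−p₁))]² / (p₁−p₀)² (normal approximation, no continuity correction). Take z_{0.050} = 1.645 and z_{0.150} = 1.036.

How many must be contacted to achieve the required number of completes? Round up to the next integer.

n = [z_{α/2}·√(p₀q₀) + z_β·√(p₁q₁)]² / (p₁ − p₀)²
  = [1.645·√(0.27·0.73) + 1.036·√(0.15·0.85)]² / (-0.12)²
  = [1.645·0.4440 + 1.036·0.3571]² / 0.0144
  = [1.1002]² / 0.0144
  = 84.06
Design effect: 2.5 × 84.06 = 210.16.
Adjust for 90% response: 210.16 / 0.90 = 233.51.
Round up → n = 234.

n = 234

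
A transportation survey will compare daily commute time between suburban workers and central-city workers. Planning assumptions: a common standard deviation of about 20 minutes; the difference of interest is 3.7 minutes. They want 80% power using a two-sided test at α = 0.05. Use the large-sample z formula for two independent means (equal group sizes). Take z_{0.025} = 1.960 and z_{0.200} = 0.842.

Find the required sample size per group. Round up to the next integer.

n = (z_{α/2} + z_β)² · (σ₁² + σ₂²) / δ²
  = (1.960 + 0.842)² · (2·20² = 800) / 3.7²
  = 7.8512 · 800 / 13.69
  = 458.80
Round up → n = 459 per group.

n = 459 per group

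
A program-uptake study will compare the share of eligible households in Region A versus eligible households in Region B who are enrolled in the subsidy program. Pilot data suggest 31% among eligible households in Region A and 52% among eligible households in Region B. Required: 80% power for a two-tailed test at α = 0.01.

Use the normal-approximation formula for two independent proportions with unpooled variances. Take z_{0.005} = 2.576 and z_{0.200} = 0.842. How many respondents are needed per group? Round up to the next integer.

n = 123 per group

n = (z_{α/2} + z_β)² · [p₁(1−p₁) + p₂(1−p₂)] / (p₁ − p₂)²
  = (2.576 + 0.842)² · (0.31·0.69 + 0.52·0.48) / (-0.21)²
  = (3.418)² · (0.2139 + 0.2496) / 0.0441
  = 11.6827 · 0.4635 / 0.0441
  = 122.79
Round up → n = 123 per group.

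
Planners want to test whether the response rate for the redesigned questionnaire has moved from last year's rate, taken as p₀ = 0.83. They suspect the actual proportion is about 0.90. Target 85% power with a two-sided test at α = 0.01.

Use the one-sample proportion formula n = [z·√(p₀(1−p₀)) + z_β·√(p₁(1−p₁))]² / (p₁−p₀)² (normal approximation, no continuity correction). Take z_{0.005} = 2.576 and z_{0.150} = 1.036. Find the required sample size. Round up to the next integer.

n = 334

n = [z_{α/2}·√(p₀q₀) + z_β·√(p₁q₁)]² / (p₁ − p₀)²
  = [2.576·√(0.83·0.17) + 1.036·√(0.90·0.10)]² / (0.07)²
  = [2.576·0.3756 + 1.036·0.3000]² / 0.0049
  = [1.2784]² / 0.0049
  = 333.55
Round up → n = 334.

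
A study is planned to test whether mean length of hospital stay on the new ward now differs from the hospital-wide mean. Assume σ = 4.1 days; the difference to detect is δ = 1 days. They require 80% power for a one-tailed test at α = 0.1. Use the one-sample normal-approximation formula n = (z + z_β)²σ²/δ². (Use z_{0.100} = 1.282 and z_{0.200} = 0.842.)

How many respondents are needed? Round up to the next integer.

n = (z_α + z_β)² · σ² / δ²
  = (1.282 + 0.842)² · 4.1² / 1²
  = 4.5114 · 16.81 / 1
  = 75.84
Round up → n = 76.

n = 76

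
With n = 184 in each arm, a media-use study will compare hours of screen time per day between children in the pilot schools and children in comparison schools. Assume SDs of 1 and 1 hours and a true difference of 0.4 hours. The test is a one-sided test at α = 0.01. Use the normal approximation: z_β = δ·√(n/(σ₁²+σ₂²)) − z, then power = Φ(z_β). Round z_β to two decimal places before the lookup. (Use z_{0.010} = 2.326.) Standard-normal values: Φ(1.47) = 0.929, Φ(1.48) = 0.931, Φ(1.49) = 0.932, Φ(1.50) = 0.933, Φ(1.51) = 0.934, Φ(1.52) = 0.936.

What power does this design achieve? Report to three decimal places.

z_β = δ·√(n/(σ₁²+σ₂²)) − z_α
    = 0.4 · √(184/2) − 2.326
    = 0.4 · 9.59166 − 2.326
    = 3.8367 − 2.326 = 1.5107 → 1.51
Power = Φ(1.51) = 0.934.

Power ≈ 0.934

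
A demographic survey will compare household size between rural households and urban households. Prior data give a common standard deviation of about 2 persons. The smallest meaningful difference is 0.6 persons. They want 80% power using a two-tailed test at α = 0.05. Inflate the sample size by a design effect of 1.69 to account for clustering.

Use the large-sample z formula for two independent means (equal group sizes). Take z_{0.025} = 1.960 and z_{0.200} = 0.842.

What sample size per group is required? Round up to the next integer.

n = (z_{α/2} + z_β)² · (σ₁² + σ₂²) / δ²
  = (1.960 + 0.842)² · (2·2² = 8) / 0.6²
  = 7.8512 · 8 / 0.36
  = 174.47
Design effect: 1.69 × 174.47 = 294.86.
Round up → n = 295 per group.

n = 295 per group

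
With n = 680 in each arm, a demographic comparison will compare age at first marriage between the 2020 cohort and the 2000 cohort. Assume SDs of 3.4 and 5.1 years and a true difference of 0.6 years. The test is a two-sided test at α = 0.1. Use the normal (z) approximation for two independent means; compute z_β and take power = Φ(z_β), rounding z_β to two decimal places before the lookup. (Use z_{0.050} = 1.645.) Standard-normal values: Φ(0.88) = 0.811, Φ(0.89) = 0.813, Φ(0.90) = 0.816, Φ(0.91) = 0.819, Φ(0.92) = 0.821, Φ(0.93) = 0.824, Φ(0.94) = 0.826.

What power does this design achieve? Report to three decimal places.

Power ≈ 0.819

z_β = δ·√(n/(σ₁²+σ₂²)) − z_{α/2}
    = 0.6 · √(680/37.57) − 1.645
    = 0.6 · 4.25436 − 1.645
    = 2.5526 − 1.645 = 0.9076 → 0.91
Power = Φ(0.91) = 0.819.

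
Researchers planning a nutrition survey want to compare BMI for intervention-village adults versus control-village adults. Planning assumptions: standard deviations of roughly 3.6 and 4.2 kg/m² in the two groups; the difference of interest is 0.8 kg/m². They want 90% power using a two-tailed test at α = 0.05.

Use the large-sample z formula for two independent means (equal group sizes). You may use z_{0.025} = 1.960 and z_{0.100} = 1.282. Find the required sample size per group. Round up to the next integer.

n = 503 per group

n = (z_{α/2} + z_β)² · (σ₁² + σ₂²) / δ²
  = (1.960 + 1.282)² · (3.6² + 4.2² = 30.6) / 0.8²
  = 10.5106 · 30.6 / 0.64
  = 502.54
Round up → n = 503 per group.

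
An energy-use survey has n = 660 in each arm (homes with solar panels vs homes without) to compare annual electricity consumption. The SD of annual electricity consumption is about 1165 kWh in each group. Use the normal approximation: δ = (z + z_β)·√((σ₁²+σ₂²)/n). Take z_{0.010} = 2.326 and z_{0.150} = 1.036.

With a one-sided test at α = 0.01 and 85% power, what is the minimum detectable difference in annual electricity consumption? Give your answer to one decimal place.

δ = (z_α + z_β) · √((σ₁²+σ₂²)/n)
  = (2.326 + 1.036) · √(2714450/660)
  = 3.362 · √4112.8
  = 3.362 · 64.1311
  = 215.6089

Minimum detectable difference ≈ 215.6 kWh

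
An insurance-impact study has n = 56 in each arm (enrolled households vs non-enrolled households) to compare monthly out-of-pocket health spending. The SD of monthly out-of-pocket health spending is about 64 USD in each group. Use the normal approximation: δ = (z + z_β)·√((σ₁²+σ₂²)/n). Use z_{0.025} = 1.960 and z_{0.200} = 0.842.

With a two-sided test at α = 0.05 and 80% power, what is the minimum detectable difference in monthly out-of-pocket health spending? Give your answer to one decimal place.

Minimum detectable difference ≈ 33.9 USD

δ = (z_{α/2} + z_β) · √((σ₁²+σ₂²)/n)
  = (1.960 + 0.842) · √(8192/56)
  = 2.802 · √146.2857
  = 2.802 · 12.0949
  = 33.8898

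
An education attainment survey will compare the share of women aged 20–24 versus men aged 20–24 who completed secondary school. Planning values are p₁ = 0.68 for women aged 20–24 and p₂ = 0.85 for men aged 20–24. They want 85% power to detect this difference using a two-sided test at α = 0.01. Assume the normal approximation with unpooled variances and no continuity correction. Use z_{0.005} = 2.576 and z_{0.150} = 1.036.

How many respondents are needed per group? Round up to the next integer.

n = (z_{α/2} + z_β)² · [p₁(1−p₁) + p₂(1−p₂)] / (p₁ − p₂)²
  = (2.576 + 1.036)² · (0.68·0.32 + 0.85·0.15) / (-0.17)²
  = (3.612)² · (0.2176 + 0.1275) / 0.0289
  = 13.0465 · 0.3451 / 0.0289
  = 155.79
Round up → n = 156 per group.

n = 156 per group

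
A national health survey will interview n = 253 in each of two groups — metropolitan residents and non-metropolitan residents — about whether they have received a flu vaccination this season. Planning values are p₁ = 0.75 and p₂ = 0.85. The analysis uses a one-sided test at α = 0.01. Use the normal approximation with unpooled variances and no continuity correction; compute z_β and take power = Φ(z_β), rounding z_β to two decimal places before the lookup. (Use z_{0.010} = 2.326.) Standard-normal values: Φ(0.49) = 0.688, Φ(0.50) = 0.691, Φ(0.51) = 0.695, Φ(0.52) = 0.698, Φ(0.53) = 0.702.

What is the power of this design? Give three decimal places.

z_β = |p₁−p₂|·√(n/[p₁q₁+p₂q₂]) − z_α
    = 0.10 · √(253/0.3150) − 2.326
    = 0.10 · 28.3403 − 2.326
    = 2.8340 − 2.326 = 0.5080 → 0.51
Power = Φ(0.51) = 0.695.

Power ≈ 0.695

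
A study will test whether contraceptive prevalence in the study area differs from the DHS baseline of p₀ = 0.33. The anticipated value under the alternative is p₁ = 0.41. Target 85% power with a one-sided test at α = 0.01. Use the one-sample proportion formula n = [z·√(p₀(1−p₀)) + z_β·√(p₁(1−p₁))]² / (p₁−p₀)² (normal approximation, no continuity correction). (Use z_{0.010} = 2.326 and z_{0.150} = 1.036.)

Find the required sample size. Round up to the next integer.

n = 402

n = [z_α·√(p₀q₀) + z_β·√(p₁q₁)]² / (p₁ − p₀)²
  = [2.326·√(0.33·0.67) + 1.036·√(0.41·0.59)]² / (0.08)²
  = [2.326·0.4702 + 1.036·0.4918]² / 0.0064
  = [1.6033]² / 0.0064
  = 401.63
Round up → n = 402.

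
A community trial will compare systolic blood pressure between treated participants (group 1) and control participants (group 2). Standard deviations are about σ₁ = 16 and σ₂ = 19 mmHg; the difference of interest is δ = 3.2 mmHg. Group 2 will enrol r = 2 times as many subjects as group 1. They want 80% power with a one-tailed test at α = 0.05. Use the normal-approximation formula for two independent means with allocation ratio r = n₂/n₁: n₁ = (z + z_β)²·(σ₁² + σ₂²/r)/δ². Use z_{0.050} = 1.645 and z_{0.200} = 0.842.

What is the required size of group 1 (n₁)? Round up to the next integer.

n₁ = 264

n₁ = (z_α + z_β)² · (σ₁² + σ₂²/r) / δ²
   = (1.645 + 0.842)² · (16² + 19²/2) / 3.2²
   = 6.1852 · (256 + 180.5) / 10.24
   = 6.1852 · 436.5 / 10.24
   = 263.65
Round up → n₁ = 264; n₂ = r·n₁ = 2 × 264 = 528.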